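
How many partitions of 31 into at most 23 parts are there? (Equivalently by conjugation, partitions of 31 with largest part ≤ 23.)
p(31, parts ≤ 23) = 6797

Use the recurrence p(n, m) = p(n, m−1) + p(n−m, m): either the largest part is < m (count p(n, m−1)) or the largest part is exactly m (remove one copy of m, count p(n−m, m)). With p(0, ·) = 1 this gives p(31, parts ≤ 23) = 6797. (By conjugating Young diagrams, this also counts partitions of 31 into at most 23 parts.)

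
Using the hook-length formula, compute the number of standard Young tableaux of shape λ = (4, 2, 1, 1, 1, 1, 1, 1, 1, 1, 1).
# SYT of shape (4, 2, 1, 1, 1, 1, 1, 1, 1, 1, 1) = 2925

Hook-length formula: f^λ = n! / Π hook(c), product over all cells c of the Young diagram. For λ = (4, 2, 1, 1, 1, 1, 1, 1, 1, 1, 1), n = 15 boxes. Hook lengths by row (left-to-right, top-to-bottom): [14, 4, 2, 1]; [11, 1]; [9]; [8]; [7]; [6]; [5]; [4]; [3]; [2]; [1]. Product of hooks = 447068160. So f^λ = 15! / 447068160 = 1307674368000 / 447068160 = 2925.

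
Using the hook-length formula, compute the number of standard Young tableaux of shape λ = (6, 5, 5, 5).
# SYT of shape (6, 5, 5, 5) = 15519504

Hook-length formula: f^λ = n! / Π hook(c), product over all cells c of the Young diagram. For λ = (6, 5, 5, 5), n = 21 boxes. Hook lengths by row (left-to-right, top-to-bottom): [9, 8, 7, 6, 5, 1]; [7, 6, 5, 4, 3]; [6, 5, 4, 3, 2]; [5, 4, 3, 2, 1]. Product of hooks = 3292047360000. So f^λ = 21! / 3292047360000 = 51090942171709440000 / 3292047360000 = 15519504.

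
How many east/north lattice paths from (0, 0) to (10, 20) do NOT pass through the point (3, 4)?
Number of paths = 21464520

Total paths from (0, 0) to (10, 20): C(30, 10) = 30045015. Paths through (3, 4): (paths (0, 0) → (3, 4)) × (paths (3, 4) → (10, 20)) = C(7, 3) · C(23, 7) = 35 · 245157 = 8580495. Avoidance count = 30045015 − 8580495 = 21464520.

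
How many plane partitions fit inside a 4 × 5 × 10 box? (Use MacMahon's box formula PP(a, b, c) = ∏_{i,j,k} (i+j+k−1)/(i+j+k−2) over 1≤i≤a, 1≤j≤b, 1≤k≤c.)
PP(4, 5, 10) = 98561919456

Evaluate the triple product over i = 1..4, j = 1..5, k = 1..10. The factors are (2/1) · (3/2) · (4/3) · (5/4) · (6/5) · (7/6) · (8/7) · (9/8) · … (200 factors total). The numerators and denominators telescope so the product is an integer; carrying out the multiplication exactly gives PP(4, 5, 10) = 98561919456.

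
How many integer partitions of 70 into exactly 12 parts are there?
p(70, 12 parts) = 268079

Partitions of n into exactly k parts are in bijection with partitions of n − k into at most k parts (subtract 1 from each part). So p(70, exactly 12) = p(58, parts ≤ 12). Computing via the recurrence p(m, j) = p(m, j−1) + p(m−j, j) gives 268079.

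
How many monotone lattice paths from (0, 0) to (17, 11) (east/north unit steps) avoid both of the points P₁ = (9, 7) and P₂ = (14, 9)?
Number of paths = 10041880

Inclusion–exclusion. Total paths: C(28, 17) = 21474180. Through P₁: C(16, 9)·C(12, 8) = 5662800. Through P₂: C(23, 14)·C(5, 3) = 8171900. Since P₁ is strictly southwest of P₂, a monotone path through both must visit P₁ then P₂; paths through both = C(16, 9)·C(7, 5)·C(5, 3) = 2402400. Avoid both = 21474180 − 5662800 − 8171900 + 2402400 = 10041880.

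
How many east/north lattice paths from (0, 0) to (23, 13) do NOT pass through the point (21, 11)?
Number of paths = 1536642720

Total paths from (0, 0) to (23, 13): C(36, 23) = 2310789600. Paths through (21, 11): (paths (0, 0) → (21, 11)) × (paths (21, 11) → (23, 13)) = C(32, 21) · C(4, 2) = 129024480 · 6 = 774146880. Avoidance count = 2310789600 − 774146880 = 1536642720.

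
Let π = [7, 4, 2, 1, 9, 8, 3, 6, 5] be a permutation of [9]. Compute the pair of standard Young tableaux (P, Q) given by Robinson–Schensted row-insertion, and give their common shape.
P = [1, 3, 5] / [2, 6] / [4, 8] / [7, 9];  Q = [1, 5, 8] / [2, 6] / [3, 7] / [4, 9];  common shape = (3, 2, 2, 2)

Row-insert the values π_1, π_2, … into P one at a time, bumping the leftmost entry strictly greater than the inserted value down to the next row. The recording tableau Q records, in position (i, j), the step at which that cell was added to P.
  Insert 7 (step 1): P = [7];  Q = [1]
  Insert 4 (step 2): P = [4] / [7];  Q = [1] / [2]
  Insert 2 (step 3): P = [2] / [4] / [7];  Q = [1] / [2] / [3]
  Insert 1 (step 4): P = [1] / [2] / [4] / [7];  Q = [1] / [2] / [3] / [4]
  Insert 9 (step 5): P = [1, 9] / [2] / [4] / [7];  Q = [1, 5] / [2] / [3] / [4]
  Insert 8 (step 6): P = [1, 8] / [2, 9] / [4] / [7];  Q = [1, 5] / [2, 6] / [3] / [4]
  Insert 3 (step 7): P = [1, 3] / [2, 8] / [4, 9] / [7];  Q = [1, 5] / [2, 6] / [3, 7] / [4]
  Insert 6 (step 8): P = [1, 3, 6] / [2, 8] / [4, 9] / [7];  Q = [1, 5, 8] / [2, 6] / [3, 7] / [4]
  Insert 5 (step 9): P = [1, 3, 5] / [2, 6] / [4, 8] / [7, 9];  Q = [1, 5, 8] / [2, 6] / [3, 7] / [4, 9]
Final shape: (3, 2, 2, 2).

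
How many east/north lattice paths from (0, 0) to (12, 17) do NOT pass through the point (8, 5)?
Number of paths = 49553595

Total paths from (0, 0) to (12, 17): C(29, 12) = 51895935. Paths through (8, 5): (paths (0, 0) → (8, 5)) × (paths (8, 5) → (12, 17)) = C(13, 8) · C(16, 4) = 1287 · 1820 = 2342340. Avoidance count = 51895935 − 2342340 = 49553595.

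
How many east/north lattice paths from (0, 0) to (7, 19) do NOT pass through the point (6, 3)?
Number of paths = 656372

Total paths from (0, 0) to (7, 19): C(26, 7) = 657800. Paths through (6, 3): (paths (0, 0) → (6, 3)) × (paths (6, 3) → (7, 19)) = C(9, 6) · C(17, 1) = 84 · 17 = 1428. Avoidance count = 657800 − 1428 = 656372.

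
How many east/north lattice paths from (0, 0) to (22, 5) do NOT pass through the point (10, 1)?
Number of paths = 60710

Total paths from (0, 0) to (22, 5): C(27, 22) = 80730. Paths through (10, 1): (paths (0, 0) → (10, 1)) × (paths (10, 1) → (22, 5)) = C(11, 10) · C(16, 12) = 11 · 1820 = 20020. Avoidance count = 80730 − 20020 = 60710.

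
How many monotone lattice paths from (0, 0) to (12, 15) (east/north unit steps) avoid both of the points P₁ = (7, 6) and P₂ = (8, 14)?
Number of paths = 12426798

Inclusion–exclusion. Total paths: C(27, 12) = 17383860. Through P₁: C(13, 7)·C(14, 5) = 3435432. Through P₂: C(22, 8)·C(5, 4) = 1598850. Since P₁ is strictly southwest of P₂, a monotone path through both must visit P₁ then P₂; paths through both = C(13, 7)·C(9, 1)·C(5, 4) = 77220. Avoid both = 17383860 − 3435432 − 1598850 + 77220 = 12426798.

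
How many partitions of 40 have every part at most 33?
p(40, parts ≤ 33) = 37308

Use the recurrence p(n, m) = p(n, m−1) + p(n−m, m): either the largest part is < m (count p(n, m−1)) or the largest part is exactly m (remove one copy of m, count p(n−m, m)). With p(0, ·) = 1 this gives p(40, parts ≤ 33) = 37308. (By conjugating Young diagrams, this also counts partitions of 40 into at most 33 parts.)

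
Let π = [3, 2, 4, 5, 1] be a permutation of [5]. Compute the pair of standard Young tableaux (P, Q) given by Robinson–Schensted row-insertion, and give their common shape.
P = [1, 4, 5] / [2] / [3];  Q = [1, 3, 4] / [2] / [5];  common shape = (3, 1, 1)

Row-insert the values π_1, π_2, … into P one at a time, bumping the leftmost entry strictly greater than the inserted value down to the next row. The recording tableau Q records, in position (i, j), the step at which that cell was added to P.
  Insert 3 (step 1): P = [3];  Q = [1]
  Insert 2 (step 2): P = [2] / [3];  Q = [1] / [2]
  Insert 4 (step 3): P = [2, 4] / [3];  Q = [1, 3] / [2]
  Insert 5 (step 4): P = [2, 4, 5] / [3];  Q = [1, 3, 4] / [2]
  Insert 1 (step 5): P = [1, 4, 5] / [2] / [3];  Q = [1, 3, 4] / [2] / [5]
Final shape: (3, 1, 1).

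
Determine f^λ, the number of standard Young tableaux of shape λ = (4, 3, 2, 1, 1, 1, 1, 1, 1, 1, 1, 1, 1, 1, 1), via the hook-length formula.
# SYT of shape (4, 3, 2, 1, 1, 1, 1, 1, 1, 1, 1, 1, 1, 1, 1) = 587860

Hook-length formula: f^λ = n! / Π hook(c), product over all cells c of the Young diagram. For λ = (4, 3, 2, 1, 1, 1, 1, 1, 1, 1, 1, 1, 1, 1, 1), n = 21 boxes. Hook lengths by row (left-to-right, top-to-bottom): [18, 5, 3, 1]; [16, 3, 1]; [14, 1]; [12]; [11]; [10]; [9]; [8]; [7]; [6]; [5]; [4]; [3]; [2]; [1]. Product of hooks = 86910050304000. So f^λ = 21! / 86910050304000 = 51090942171709440000 / 86910050304000 = 587860.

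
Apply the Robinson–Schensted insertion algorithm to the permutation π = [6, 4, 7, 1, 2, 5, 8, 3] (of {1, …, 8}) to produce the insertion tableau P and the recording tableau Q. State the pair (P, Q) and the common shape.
P = [1, 2, 3, 8] / [4, 5] / [6, 7];  Q = [1, 3, 6, 7] / [2, 5] / [4, 8];  common shape = (4, 2, 2)

Row-insert the values π_1, π_2, … into P one at a time, bumping the leftmost entry strictly greater than the inserted value down to the next row. The recording tableau Q records, in position (i, j), the step at which that cell was added to P.
  Insert 6 (step 1): P = [6];  Q = [1]
  Insert 4 (step 2): P = [4] / [6];  Q = [1] / [2]
  Insert 7 (step 3): P = [4, 7] / [6];  Q = [1, 3] / [2]
  Insert 1 (step 4): P = [1, 7] / [4] / [6];  Q = [1, 3] / [2] / [4]
  Insert 2 (step 5): P = [1, 2] / [4, 7] / [6];  Q = [1, 3] / [2, 5] / [4]
  Insert 5 (step 6): P = [1, 2, 5] / [4, 7] / [6];  Q = [1, 3, 6] / [2, 5] / [4]
  Insert 8 (step 7): P = [1, 2, 5, 8] / [4, 7] / [6];  Q = [1, 3, 6, 7] / [2, 5] / [4]
  Insert 3 (step 8): P = [1, 2, 3, 8] / [4, 5] / [6, 7];  Q = [1, 3, 6, 7] / [2, 5] / [4, 8]
Final shape: (4, 2, 2).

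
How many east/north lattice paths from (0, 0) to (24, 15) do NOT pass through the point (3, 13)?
Number of paths = 25140698980

Total paths from (0, 0) to (24, 15): C(39, 24) = 25140840660. Paths through (3, 13): (paths (0, 0) → (3, 13)) × (paths (3, 13) → (24, 15)) = C(16, 3) · C(23, 21) = 560 · 253 = 141680. Avoidance count = 25140840660 − 141680 = 25140698980.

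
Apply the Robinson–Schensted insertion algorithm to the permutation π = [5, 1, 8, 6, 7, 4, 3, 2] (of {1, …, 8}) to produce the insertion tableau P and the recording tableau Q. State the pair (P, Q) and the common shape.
P = [1, 2, 7] / [3, 6] / [4] / [5] / [8];  Q = [1, 3, 5] / [2, 4] / [6] / [7] / [8];  common shape = (3, 2, 1, 1, 1)

Row-insert the values π_1, π_2, … into P one at a time, bumping the leftmost entry strictly greater than the inserted value down to the next row. The recording tableau Q records, in position (i, j), the step at which that cell was added to P.
  Insert 5 (step 1): P = [5];  Q = [1]
  Insert 1 (step 2): P = [1] / [5];  Q = [1] / [2]
  Insert 8 (step 3): P = [1, 8] / [5];  Q = [1, 3] / [2]
  Insert 6 (step 4): P = [1, 6] / [5, 8];  Q = [1, 3] / [2, 4]
  Insert 7 (step 5): P = [1, 6, 7] / [5, 8];  Q = [1, 3, 5] / [2, 4]
  Insert 4 (step 6): P = [1, 4, 7] / [5, 6] / [8];  Q = [1, 3, 5] / [2, 4] / [6]
  Insert 3 (step 7): P = [1, 3, 7] / [4, 6] / [5] / [8];  Q = [1, 3, 5] / [2, 4] / [6] / [7]
  Insert 2 (step 8): P = [1, 2, 7] / [3, 6] / [4] / [5] / [8];  Q = [1, 3, 5] / [2, 4] / [6] / [7] / [8]
Final shape: (3, 2, 1, 1, 1).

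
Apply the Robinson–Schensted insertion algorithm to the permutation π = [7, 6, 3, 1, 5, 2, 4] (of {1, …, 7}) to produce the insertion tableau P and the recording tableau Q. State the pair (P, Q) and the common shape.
P = [1, 2, 4] / [3, 5] / [6] / [7];  Q = [1, 5, 7] / [2, 6] / [3] / [4];  common shape = (3, 2, 1, 1)

Row-insert the values π_1, π_2, … into P one at a time, bumping the leftmost entry strictly greater than the inserted value down to the next row. The recording tableau Q records, in position (i, j), the step at which that cell was added to P.
  Insert 7 (step 1): P = [7];  Q = [1]
  Insert 6 (step 2): P = [6] / [7];  Q = [1] / [2]
  Insert 3 (step 3): P = [3] / [6] / [7];  Q = [1] / [2] / [3]
  Insert 1 (step 4): P = [1] / [3] / [6] / [7];  Q = [1] / [2] / [3] / [4]
  Insert 5 (step 5): P = [1, 5] / [3] / [6] / [7];  Q = [1, 5] / [2] / [3] / [4]
  Insert 2 (step 6): P = [1, 2] / [3, 5] / [6] / [7];  Q = [1, 5] / [2, 6] / [3] / [4]
  Insert 4 (step 7): P = [1, 2, 4] / [3, 5] / [6] / [7];  Q = [1, 5, 7] / [2, 6] / [3] / [4]
Final shape: (3, 2, 1, 1).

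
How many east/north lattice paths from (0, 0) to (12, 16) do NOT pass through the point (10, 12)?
Number of paths = 20722065

Total paths from (0, 0) to (12, 16): C(28, 12) = 30421755. Paths through (10, 12): (paths (0, 0) → (10, 12)) × (paths (10, 12) → (12, 16)) = C(22, 10) · C(6, 2) = 646646 · 15 = 9699690. Avoidance count = 30421755 − 9699690 = 20722065.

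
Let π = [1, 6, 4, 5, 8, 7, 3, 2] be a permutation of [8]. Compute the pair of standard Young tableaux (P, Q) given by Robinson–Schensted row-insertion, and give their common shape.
P = [1, 2, 5, 7] / [3, 8] / [4] / [6];  Q = [1, 2, 4, 5] / [3, 6] / [7] / [8];  common shape = (4, 2, 1, 1)

Row-insert the values π_1, π_2, … into P one at a time, bumping the leftmost entry strictly greater than the inserted value down to the next row. The recording tableau Q records, in position (i, j), the step at which that cell was added to P.
  Insert 1 (step 1): P = [1];  Q = [1]
  Insert 6 (step 2): P = [1, 6];  Q = [1, 2]
  Insert 4 (step 3): P = [1, 4] / [6];  Q = [1, 2] / [3]
  Insert 5 (step 4): P = [1, 4, 5] / [6];  Q = [1, 2, 4] / [3]
  Insert 8 (step 5): P = [1, 4, 5, 8] / [6];  Q = [1, 2, 4, 5] / [3]
  Insert 7 (step 6): P = [1, 4, 5, 7] / [6, 8];  Q = [1, 2, 4, 5] / [3, 6]
  Insert 3 (step 7): P = [1, 3, 5, 7] / [4, 8] / [6];  Q = [1, 2, 4, 5] / [3, 6] / [7]
  Insert 2 (step 8): P = [1, 2, 5, 7] / [3, 8] / [4] / [6];  Q = [1, 2, 4, 5] / [3, 6] / [7] / [8]
Final shape: (4, 2, 1, 1).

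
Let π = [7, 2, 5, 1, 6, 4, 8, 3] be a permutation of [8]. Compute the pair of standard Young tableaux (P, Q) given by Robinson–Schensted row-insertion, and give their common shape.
P = [1, 3, 6, 8] / [2, 4] / [5] / [7];  Q = [1, 3, 5, 7] / [2, 6] / [4] / [8];  common shape = (4, 2, 1, 1)

Row-insert the values π_1, π_2, … into P one at a time, bumping the leftmost entry strictly greater than the inserted value down to the next row. The recording tableau Q records, in position (i, j), the step at which that cell was added to P.
  Insert 7 (step 1): P = [7];  Q = [1]
  Insert 2 (step 2): P = [2] / [7];  Q = [1] / [2]
  Insert 5 (step 3): P = [2, 5] / [7];  Q = [1, 3] / [2]
  Insert 1 (step 4): P = [1, 5] / [2] / [7];  Q = [1, 3] / [2] / [4]
  Insert 6 (step 5): P = [1, 5, 6] / [2] / [7];  Q = [1, 3, 5] / [2] / [4]
  Insert 4 (step 6): P = [1, 4, 6] / [2, 5] / [7];  Q = [1, 3, 5] / [2, 6] / [4]
  Insert 8 (step 7): P = [1, 4, 6, 8] / [2, 5] / [7];  Q = [1, 3, 5, 7] / [2, 6] / [4]
  Insert 3 (step 8): P = [1, 3, 6, 8] / [2, 4] / [5] / [7];  Q = [1, 3, 5, 7] / [2, 6] / [4] / [8]
Final shape: (4, 2, 1, 1).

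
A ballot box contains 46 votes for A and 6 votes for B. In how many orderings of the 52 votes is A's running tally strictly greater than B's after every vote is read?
Strict-lead orderings = 15660400

Total orderings of the 52 votes with 46 for A: C(52, 46) = 20358520. By the Bertrand ballot formula (Cycle Lemma / reflection principle), the number of orderings in which A is strictly ahead of B throughout is (p − q)/(p + q) · C(p + q, p) = (46 − 6)/(46 + 6) · 20358520 = 15660400.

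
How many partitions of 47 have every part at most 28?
p(47, parts ≤ 28) = 123157

Use the recurrence p(n, m) = p(n, m−1) + p(n−m, m): either the largest part is < m (count p(n, m−1)) or the largest part is exactly m (remove one copy of m, count p(n−m, m)). With p(0, ·) = 1 this gives p(47, parts ≤ 28) = 123157. (By conjugating Young diagrams, this also counts partitions of 47 into at most 28 parts.)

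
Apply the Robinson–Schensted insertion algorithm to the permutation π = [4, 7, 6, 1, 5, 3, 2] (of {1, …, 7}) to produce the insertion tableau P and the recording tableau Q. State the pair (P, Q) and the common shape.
P = [1, 2] / [3, 5] / [4] / [6] / [7];  Q = [1, 2] / [3, 5] / [4] / [6] / [7];  common shape = (2, 2, 1, 1, 1)

Row-insert the values π_1, π_2, … into P one at a time, bumping the leftmost entry strictly greater than the inserted value down to the next row. The recording tableau Q records, in position (i, j), the step at which that cell was added to P.
  Insert 4 (step 1): P = [4];  Q = [1]
  Insert 7 (step 2): P = [4, 7];  Q = [1, 2]
  Insert 6 (step 3): P = [4, 6] / [7];  Q = [1, 2] / [3]
  Insert 1 (step 4): P = [1, 6] / [4] / [7];  Q = [1, 2] / [3] / [4]
  Insert 5 (step 5): P = [1, 5] / [4, 6] / [7];  Q = [1, 2] / [3, 5] / [4]
  Insert 3 (step 6): P = [1, 3] / [4, 5] / [6] / [7];  Q = [1, 2] / [3, 5] / [4] / [6]
  Insert 2 (step 7): P = [1, 2] / [3, 5] / [4] / [6] / [7];  Q = [1, 2] / [3, 5] / [4] / [6] / [7]
Final shape: (2, 2, 1, 1, 1).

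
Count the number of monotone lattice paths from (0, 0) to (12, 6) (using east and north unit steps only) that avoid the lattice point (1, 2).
Number of paths = 14469

Total paths from (0, 0) to (12, 6): C(18, 12) = 18564. Paths through (1, 2): (paths (0, 0) → (1, 2)) × (paths (1, 2) → (12, 6)) = C(3, 1) · C(15, 11) = 3 · 1365 = 4095. Avoidance count = 18564 − 4095 = 14469.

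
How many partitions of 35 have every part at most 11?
p(35, parts ≤ 11) = 9373

Use the recurrence p(n, m) = p(n, m−1) + p(n−m, m): either the largest part is < m (count p(n, m−1)) or the largest part is exactly m (remove one copy of m, count p(n−m, m)). With p(0, ·) = 1 this gives p(35, parts ≤ 11) = 9373. (By conjugating Young diagrams, this also counts partitions of 35 into at most 11 parts.)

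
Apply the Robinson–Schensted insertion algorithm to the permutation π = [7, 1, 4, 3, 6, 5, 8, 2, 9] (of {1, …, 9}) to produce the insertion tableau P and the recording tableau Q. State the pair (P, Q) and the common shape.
P = [1, 2, 5, 8, 9] / [3, 6] / [4] / [7];  Q = [1, 3, 5, 7, 9] / [2, 6] / [4] / [8];  common shape = (5, 2, 1, 1)

Row-insert the values π_1, π_2, … into P one at a time, bumping the leftmost entry strictly greater than the inserted value down to the next row. The recording tableau Q records, in position (i, j), the step at which that cell was added to P.
  Insert 7 (step 1): P = [7];  Q = [1]
  Insert 1 (step 2): P = [1] / [7];  Q = [1] / [2]
  Insert 4 (step 3): P = [1, 4] / [7];  Q = [1, 3] / [2]
  Insert 3 (step 4): P = [1, 3] / [4] / [7];  Q = [1, 3] / [2] / [4]
  Insert 6 (step 5): P = [1, 3, 6] / [4] / [7];  Q = [1, 3, 5] / [2] / [4]
  Insert 5 (step 6): P = [1, 3, 5] / [4, 6] / [7];  Q = [1, 3, 5] / [2, 6] / [4]
  Insert 8 (step 7): P = [1, 3, 5, 8] / [4, 6] / [7];  Q = [1, 3, 5, 7] / [2, 6] / [4]
  Insert 2 (step 8): P = [1, 2, 5, 8] / [3, 6] / [4] / [7];  Q = [1, 3, 5, 7] / [2, 6] / [4] / [8]
  Insert 9 (step 9): P = [1, 2, 5, 8, 9] / [3, 6] / [4] / [7];  Q = [1, 3, 5, 7, 9] / [2, 6] / [4] / [8]
Final shape: (5, 2, 1, 1).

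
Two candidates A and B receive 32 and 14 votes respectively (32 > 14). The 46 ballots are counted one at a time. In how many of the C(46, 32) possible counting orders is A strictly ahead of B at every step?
Strict-lead orderings = 93865125915

Total orderings of the 46 votes with 32 for A: C(46, 32) = 239877544005. By the Bertrand ballot formula (Cycle Lemma / reflection principle), the number of orderings in which A is strictly ahead of B throughout is (p − q)/(p + q) · C(p + q, p) = (32 − 14)/(32 + 14) · 239877544005 = 93865125915.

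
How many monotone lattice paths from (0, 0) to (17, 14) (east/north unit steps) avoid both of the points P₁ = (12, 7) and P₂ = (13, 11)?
Number of paths = 146728089

Inclusion–exclusion. Total paths: C(31, 17) = 265182525. Through P₁: C(19, 12)·C(12, 5) = 39907296. Through P₂: C(24, 13)·C(7, 4) = 87365040. Since P₁ is strictly southwest of P₂, a monotone path through both must visit P₁ then P₂; paths through both = C(19, 12)·C(5, 1)·C(7, 4) = 8817900. Avoid both = 265182525 − 39907296 − 87365040 + 8817900 = 146728089.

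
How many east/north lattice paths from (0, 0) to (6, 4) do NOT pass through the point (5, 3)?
Number of paths = 98

Total paths from (0, 0) to (6, 4): C(10, 6) = 210. Paths through (5, 3): (paths (0, 0) → (5, 3)) × (paths (5, 3) → (6, 4)) = C(8, 5) · C(2, 1) = 56 · 2 = 112. Avoidance count = 210 − 112 = 98.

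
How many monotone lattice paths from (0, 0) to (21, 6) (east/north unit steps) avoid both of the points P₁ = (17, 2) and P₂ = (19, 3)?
Number of paths = 273770

Inclusion–exclusion. Total paths: C(27, 21) = 296010. Through P₁: C(19, 17)·C(8, 4) = 11970. Through P₂: C(22, 19)·C(5, 2) = 15400. Since P₁ is strictly southwest of P₂, a monotone path through both must visit P₁ then P₂; paths through both = C(19, 17)·C(3, 2)·C(5, 2) = 5130. Avoid both = 296010 − 11970 − 15400 + 5130 = 273770.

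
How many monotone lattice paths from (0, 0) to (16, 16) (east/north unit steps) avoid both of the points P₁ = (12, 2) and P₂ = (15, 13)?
Number of paths = 451165786

Inclusion–exclusion. Total paths: C(32, 16) = 601080390. Through P₁: C(14, 12)·C(18, 4) = 278460. Through P₂: C(28, 15)·C(4, 1) = 149768640. Since P₁ is strictly southwest of P₂, a monotone path through both must visit P₁ then P₂; paths through both = C(14, 12)·C(14, 3)·C(4, 1) = 132496. Avoid both = 601080390 − 278460 − 149768640 + 132496 = 451165786.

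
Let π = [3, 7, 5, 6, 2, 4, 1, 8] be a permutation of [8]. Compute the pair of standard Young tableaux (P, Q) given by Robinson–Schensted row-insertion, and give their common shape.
P = [1, 4, 6, 8] / [2, 5] / [3] / [7];  Q = [1, 2, 4, 8] / [3, 6] / [5] / [7];  common shape = (4, 2, 1, 1)

Row-insert the values π_1, π_2, … into P one at a time, bumping the leftmost entry strictly greater than the inserted value down to the next row. The recording tableau Q records, in position (i, j), the step at which that cell was added to P.
  Insert 3 (step 1): P = [3];  Q = [1]
  Insert 7 (step 2): P = [3, 7];  Q = [1, 2]
  Insert 5 (step 3): P = [3, 5] / [7];  Q = [1, 2] / [3]
  Insert 6 (step 4): P = [3, 5, 6] / [7];  Q = [1, 2, 4] / [3]
  Insert 2 (step 5): P = [2, 5, 6] / [3] / [7];  Q = [1, 2, 4] / [3] / [5]
  Insert 4 (step 6): P = [2, 4, 6] / [3, 5] / [7];  Q = [1, 2, 4] / [3, 6] / [5]
  Insert 1 (step 7): P = [1, 4, 6] / [2, 5] / [3] / [7];  Q = [1, 2, 4] / [3, 6] / [5] / [7]
  Insert 8 (step 8): P = [1, 4, 6, 8] / [2, 5] / [3] / [7];  Q = [1, 2, 4, 8] / [3, 6] / [5] / [7]
Final shape: (4, 2, 1, 1).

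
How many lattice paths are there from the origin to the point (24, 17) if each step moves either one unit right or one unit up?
Number of paths = 151584480450

A monotone lattice path from (0, 0) to (24, 17) consists of 24 east steps and 17 north steps in some order, so it is determined by which 24 of the 41 steps are east. The count is C(41, 24) = 151584480450.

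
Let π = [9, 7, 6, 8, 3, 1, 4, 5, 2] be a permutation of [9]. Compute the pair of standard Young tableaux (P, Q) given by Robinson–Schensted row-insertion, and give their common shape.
P = [1, 2, 5] / [3, 4] / [6, 8] / [7] / [9];  Q = [1, 4, 8] / [2, 7] / [3, 9] / [5] / [6];  common shape = (3, 2, 2, 1, 1)

Row-insert the values π_1, π_2, … into P one at a time, bumping the leftmost entry strictly greater than the inserted value down to the next row. The recording tableau Q records, in position (i, j), the step at which that cell was added to P.
  Insert 9 (step 1): P = [9];  Q = [1]
  Insert 7 (step 2): P = [7] / [9];  Q = [1] / [2]
  Insert 6 (step 3): P = [6] / [7] / [9];  Q = [1] / [2] / [3]
  Insert 8 (step 4): P = [6, 8] / [7] / [9];  Q = [1, 4] / [2] / [3]
  Insert 3 (step 5): P = [3, 8] / [6] / [7] / [9];  Q = [1, 4] / [2] / [3] / [5]
  Insert 1 (step 6): P = [1, 8] / [3] / [6] / [7] / [9];  Q = [1, 4] / [2] / [3] / [5] / [6]
  Insert 4 (step 7): P = [1, 4] / [3, 8] / [6] / [7] / [9];  Q = [1, 4] / [2, 7] / [3] / [5] / [6]
  Insert 5 (step 8): P = [1, 4, 5] / [3, 8] / [6] / [7] / [9];  Q = [1, 4, 8] / [2, 7] / [3] / [5] / [6]
  Insert 2 (step 9): P = [1, 2, 5] / [3, 4] / [6, 8] / [7] / [9];  Q = [1, 4, 8] / [2, 7] / [3, 9] / [5] / [6]
Final shape: (3, 2, 2, 1, 1).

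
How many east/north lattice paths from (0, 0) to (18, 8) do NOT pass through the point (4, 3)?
Number of paths = 1155295

Total paths from (0, 0) to (18, 8): C(26, 18) = 1562275. Paths through (4, 3): (paths (0, 0) → (4, 3)) × (paths (4, 3) → (18, 8)) = C(7, 4) · C(19, 14) = 35 · 11628 = 406980. Avoidance count = 1562275 − 406980 = 1155295.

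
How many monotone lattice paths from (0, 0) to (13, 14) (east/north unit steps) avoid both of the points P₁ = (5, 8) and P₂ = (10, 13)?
Number of paths = 12914471

Inclusion–exclusion. Total paths: C(27, 13) = 20058300. Through P₁: C(13, 5)·C(14, 8) = 3864861. Through P₂: C(23, 10)·C(4, 3) = 4576264. Since P₁ is strictly southwest of P₂, a monotone path through both must visit P₁ then P₂; paths through both = C(13, 5)·C(10, 5)·C(4, 3) = 1297296. Avoid both = 20058300 − 3864861 − 4576264 + 1297296 = 12914471.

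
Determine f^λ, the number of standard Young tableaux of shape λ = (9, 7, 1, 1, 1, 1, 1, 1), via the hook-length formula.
# SYT of shape (9, 7, 1, 1, 1, 1, 1, 1) = 86178015

Hook-length formula: f^λ = n! / Π hook(c), product over all cells c of the Young diagram. For λ = (9, 7, 1, 1, 1, 1, 1, 1), n = 22 boxes. Hook lengths by row (left-to-right, top-to-bottom): [16, 9, 8, 7, 6, 5, 4, 2, 1]; [13, 6, 5, 4, 3, 2, 1]; [6]; [5]; [4]; [3]; [2]; [1]. Product of hooks = 13042778112000. So f^λ = 22! / 13042778112000 = 1124000727777607680000 / 13042778112000 = 86178015.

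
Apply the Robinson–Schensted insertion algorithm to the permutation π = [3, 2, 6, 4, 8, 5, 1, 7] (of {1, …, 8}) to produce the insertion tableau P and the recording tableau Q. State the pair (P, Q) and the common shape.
P = [1, 4, 5, 7] / [2, 6, 8] / [3];  Q = [1, 3, 5, 8] / [2, 4, 6] / [7];  common shape = (4, 3, 1)

Row-insert the values π_1, π_2, … into P one at a time, bumping the leftmost entry strictly greater than the inserted value down to the next row. The recording tableau Q records, in position (i, j), the step at which that cell was added to P.
  Insert 3 (step 1): P = [3];  Q = [1]
  Insert 2 (step 2): P = [2] / [3];  Q = [1] / [2]
  Insert 6 (step 3): P = [2, 6] / [3];  Q = [1, 3] / [2]
  Insert 4 (step 4): P = [2, 4] / [3, 6];  Q = [1, 3] / [2, 4]
  Insert 8 (step 5): P = [2, 4, 8] / [3, 6];  Q = [1, 3, 5] / [2, 4]
  Insert 5 (step 6): P = [2, 4, 5] / [3, 6, 8];  Q = [1, 3, 5] / [2, 4, 6]
  Insert 1 (step 7): P = [1, 4, 5] / [2, 6, 8] / [3];  Q = [1, 3, 5] / [2, 4, 6] / [7]
  Insert 7 (step 8): P = [1, 4, 5, 7] / [2, 6, 8] / [3];  Q = [1, 3, 5, 8] / [2, 4, 6] / [7]
Final shape: (4, 3, 1).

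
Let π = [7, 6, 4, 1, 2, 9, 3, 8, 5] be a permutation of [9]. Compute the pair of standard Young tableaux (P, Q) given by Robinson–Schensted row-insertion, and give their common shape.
P = [1, 2, 3, 5] / [4, 8] / [6, 9] / [7];  Q = [1, 5, 6, 8] / [2, 7] / [3, 9] / [4];  common shape = (4, 2, 2, 1)

Row-insert the values π_1, π_2, … into P one at a time, bumping the leftmost entry strictly greater than the inserted value down to the next row. The recording tableau Q records, in position (i, j), the step at which that cell was added to P.
  Insert 7 (step 1): P = [7];  Q = [1]
  Insert 6 (step 2): P = [6] / [7];  Q = [1] / [2]
  Insert 4 (step 3): P = [4] / [6] / [7];  Q = [1] / [2] / [3]
  Insert 1 (step 4): P = [1] / [4] / [6] / [7];  Q = [1] / [2] / [3] / [4]
  Insert 2 (step 5): P = [1, 2] / [4] / [6] / [7];  Q = [1, 5] / [2] / [3] / [4]
  Insert 9 (step 6): P = [1, 2, 9] / [4] / [6] / [7];  Q = [1, 5, 6] / [2] / [3] / [4]
  Insert 3 (step 7): P = [1, 2, 3] / [4, 9] / [6] / [7];  Q = [1, 5, 6] / [2, 7] / [3] / [4]
  Insert 8 (step 8): P = [1, 2, 3, 8] / [4, 9] / [6] / [7];  Q = [1, 5, 6, 8] / [2, 7] / [3] / [4]
  Insert 5 (step 9): P = [1, 2, 3, 5] / [4, 8] / [6, 9] / [7];  Q = [1, 5, 6, 8] / [2, 7] / [3, 9] / [4]
Final shape: (4, 2, 2, 1).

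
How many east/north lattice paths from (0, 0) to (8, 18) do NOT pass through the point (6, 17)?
Number of paths = 1259434

Total paths from (0, 0) to (8, 18): C(26, 8) = 1562275. Paths through (6, 17): (paths (0, 0) → (6, 17)) × (paths (6, 17) → (8, 18)) = C(23, 6) · C(3, 2) = 100947 · 3 = 302841. Avoidance count = 1562275 − 302841 = 1259434.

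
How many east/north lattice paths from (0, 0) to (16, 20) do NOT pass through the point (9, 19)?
Number of paths = 7252616910

Total paths from (0, 0) to (16, 20): C(36, 16) = 7307872110. Paths through (9, 19): (paths (0, 0) → (9, 19)) × (paths (9, 19) → (16, 20)) = C(28, 9) · C(8, 7) = 6906900 · 8 = 55255200. Avoidance count = 7307872110 − 55255200 = 7252616910.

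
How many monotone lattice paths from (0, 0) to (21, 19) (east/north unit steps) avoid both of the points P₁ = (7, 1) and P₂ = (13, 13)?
Number of paths = 96723903336

Inclusion–exclusion. Total paths: C(40, 21) = 131282408400. Through P₁: C(8, 7)·C(32, 14) = 3771484800. Through P₂: C(26, 13)·C(14, 8) = 31233001800. Since P₁ is strictly southwest of P₂, a monotone path through both must visit P₁ then P₂; paths through both = C(8, 7)·C(18, 6)·C(14, 8) = 445981536. Avoid both = 131282408400 − 3771484800 − 31233001800 + 445981536 = 96723903336.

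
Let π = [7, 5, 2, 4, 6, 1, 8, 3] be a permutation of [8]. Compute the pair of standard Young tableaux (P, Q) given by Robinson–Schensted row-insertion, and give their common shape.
P = [1, 3, 6, 8] / [2, 4] / [5] / [7];  Q = [1, 4, 5, 7] / [2, 8] / [3] / [6];  common shape = (4, 2, 1, 1)

Row-insert the values π_1, π_2, … into P one at a time, bumping the leftmost entry strictly greater than the inserted value down to the next row. The recording tableau Q records, in position (i, j), the step at which that cell was added to P.
  Insert 7 (step 1): P = [7];  Q = [1]
  Insert 5 (step 2): P = [5] / [7];  Q = [1] / [2]
  Insert 2 (step 3): P = [2] / [5] / [7];  Q = [1] / [2] / [3]
  Insert 4 (step 4): P = [2, 4] / [5] / [7];  Q = [1, 4] / [2] / [3]
  Insert 6 (step 5): P = [2, 4, 6] / [5] / [7];  Q = [1, 4, 5] / [2] / [3]
  Insert 1 (step 6): P = [1, 4, 6] / [2] / [5] / [7];  Q = [1, 4, 5] / [2] / [3] / [6]
  Insert 8 (step 7): P = [1, 4, 6, 8] / [2] / [5] / [7];  Q = [1, 4, 5, 7] / [2] / [3] / [6]
  Insert 3 (step 8): P = [1, 3, 6, 8] / [2, 4] / [5] / [7];  Q = [1, 4, 5, 7] / [2, 8] / [3] / [6]
Final shape: (4, 2, 1, 1).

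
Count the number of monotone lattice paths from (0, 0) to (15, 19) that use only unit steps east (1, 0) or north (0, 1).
Number of paths = 1855967520

A monotone lattice path from (0, 0) to (15, 19) consists of 15 east steps and 19 north steps in some order, so it is determined by which 15 of the 34 steps are east. The count is C(34, 15) = 1855967520.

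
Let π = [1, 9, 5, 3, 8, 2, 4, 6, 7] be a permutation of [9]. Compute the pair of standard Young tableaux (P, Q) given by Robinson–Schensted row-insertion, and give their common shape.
P = [1, 2, 4, 6, 7] / [3, 8] / [5] / [9];  Q = [1, 2, 5, 8, 9] / [3, 7] / [4] / [6];  common shape = (5, 2, 1, 1)

Row-insert the values π_1, π_2, … into P one at a time, bumping the leftmost entry strictly greater than the inserted value down to the next row. The recording tableau Q records, in position (i, j), the step at which that cell was added to P.
  Insert 1 (step 1): P = [1];  Q = [1]
  Insert 9 (step 2): P = [1, 9];  Q = [1, 2]
  Insert 5 (step 3): P = [1, 5] / [9];  Q = [1, 2] / [3]
  Insert 3 (step 4): P = [1, 3] / [5] / [9];  Q = [1, 2] / [3] / [4]
  Insert 8 (step 5): P = [1, 3, 8] / [5] / [9];  Q = [1, 2, 5] / [3] / [4]
  Insert 2 (step 6): P = [1, 2, 8] / [3] / [5] / [9];  Q = [1, 2, 5] / [3] / [4] / [6]
  Insert 4 (step 7): P = [1, 2, 4] / [3, 8] / [5] / [9];  Q = [1, 2, 5] / [3, 7] / [4] / [6]
  Insert 6 (step 8): P = [1, 2, 4, 6] / [3, 8] / [5] / [9];  Q = [1, 2, 5, 8] / [3, 7] / [4] / [6]
  Insert 7 (step 9): P = [1, 2, 4, 6, 7] / [3, 8] / [5] / [9];  Q = [1, 2, 5, 8, 9] / [3, 7] / [4] / [6]
Final shape: (5, 2, 1, 1).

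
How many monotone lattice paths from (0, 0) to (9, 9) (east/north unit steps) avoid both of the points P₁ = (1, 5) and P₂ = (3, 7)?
Number of paths = 43298

Inclusion–exclusion. Total paths: C(18, 9) = 48620. Through P₁: C(6, 1)·C(12, 8) = 2970. Through P₂: C(10, 3)·C(8, 6) = 3360. Since P₁ is strictly southwest of P₂, a monotone path through both must visit P₁ then P₂; paths through both = C(6, 1)·C(4, 2)·C(8, 6) = 1008. Avoid both = 48620 − 2970 − 3360 + 1008 = 43298.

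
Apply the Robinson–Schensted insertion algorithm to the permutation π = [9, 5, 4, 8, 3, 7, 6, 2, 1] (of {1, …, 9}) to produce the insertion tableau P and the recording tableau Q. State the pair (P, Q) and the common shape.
P = [1, 6] / [2, 7] / [3, 8] / [4] / [5] / [9];  Q = [1, 4] / [2, 6] / [3, 7] / [5] / [8] / [9];  common shape = (2, 2, 2, 1, 1, 1)

Row-insert the values π_1, π_2, … into P one at a time, bumping the leftmost entry strictly greater than the inserted value down to the next row. The recording tableau Q records, in position (i, j), the step at which that cell was added to P.
  Insert 9 (step 1): P = [9];  Q = [1]
  Insert 5 (step 2): P = [5] / [9];  Q = [1] / [2]
  Insert 4 (step 3): P = [4] / [5] / [9];  Q = [1] / [2] / [3]
  Insert 8 (step 4): P = [4, 8] / [5] / [9];  Q = [1, 4] / [2] / [3]
  Insert 3 (step 5): P = [3, 8] / [4] / [5] / [9];  Q = [1, 4] / [2] / [3] / [5]
  Insert 7 (step 6): P = [3, 7] / [4, 8] / [5] / [9];  Q = [1, 4] / [2, 6] / [3] / [5]
  Insert 6 (step 7): P = [3, 6] / [4, 7] / [5, 8] / [9];  Q = [1, 4] / [2, 6] / [3, 7] / [5]
  Insert 2 (step 8): P = [2, 6] / [3, 7] / [4, 8] / [5] / [9];  Q = [1, 4] / [2, 6] / [3, 7] / [5] / [8]
  Insert 1 (step 9): P = [1, 6] / [2, 7] / [3, 8] / [4] / [5] / [9];  Q = [1, 4] / [2, 6] / [3, 7] / [5] / [8] / [9]
Final shape: (2, 2, 2, 1, 1, 1).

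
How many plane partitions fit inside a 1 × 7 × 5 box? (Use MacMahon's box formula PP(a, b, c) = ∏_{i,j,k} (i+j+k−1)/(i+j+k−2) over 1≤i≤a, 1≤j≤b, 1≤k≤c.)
PP(1, 7, 5) = 792

Evaluate the triple product over i = 1..1, j = 1..7, k = 1..5. The factors are (2/1) · (3/2) · (4/3) · (5/4) · (6/5) · (3/2) · (4/3) · (5/4) · … (35 factors total). The numerators and denominators telescope so the product is an integer; carrying out the multiplication exactly gives PP(1, 7, 5) = 792.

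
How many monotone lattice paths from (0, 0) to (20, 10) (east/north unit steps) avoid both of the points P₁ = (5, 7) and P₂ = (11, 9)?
Number of paths = 27940903

Inclusion–exclusion. Total paths: C(30, 20) = 30045015. Through P₁: C(12, 5)·C(18, 15) = 646272. Through P₂: C(20, 11)·C(10, 9) = 1679600. Since P₁ is strictly southwest of P₂, a monotone path through both must visit P₁ then P₂; paths through both = C(12, 5)·C(8, 6)·C(10, 9) = 221760. Avoid both = 30045015 − 646272 − 1679600 + 221760 = 27940903.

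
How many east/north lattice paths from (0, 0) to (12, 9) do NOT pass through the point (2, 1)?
Number of paths = 162656

Total paths from (0, 0) to (12, 9): C(21, 12) = 293930. Paths through (2, 1): (paths (0, 0) → (2, 1)) × (paths (2, 1) → (12, 9)) = C(3, 2) · C(18, 10) = 3 · 43758 = 131274. Avoidance count = 293930 − 131274 = 162656.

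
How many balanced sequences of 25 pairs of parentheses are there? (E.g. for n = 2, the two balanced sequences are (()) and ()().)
C_25 = 4861946401452

These balanced parentheses are counted by the Catalan number C_n = (1/(n + 1)) · C(2n, n). For n = 25: C_25 = (1/26) · C(50, 25) = 126410606437752/26 = 4861946401452.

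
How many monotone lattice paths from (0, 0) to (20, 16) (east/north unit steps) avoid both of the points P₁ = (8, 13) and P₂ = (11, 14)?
Number of paths = 7014894960

Inclusion–exclusion. Total paths: C(36, 20) = 7307872110. Through P₁: C(21, 8)·C(15, 12) = 92587950. Through P₂: C(25, 11)·C(11, 9) = 245157000. Since P₁ is strictly southwest of P₂, a monotone path through both must visit P₁ then P₂; paths through both = C(21, 8)·C(4, 3)·C(11, 9) = 44767800. Avoid both = 7307872110 − 92587950 − 245157000 + 44767800 = 7014894960.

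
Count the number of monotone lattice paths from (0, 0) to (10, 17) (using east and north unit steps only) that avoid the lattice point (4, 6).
Number of paths = 5837325

Total paths from (0, 0) to (10, 17): C(27, 10) = 8436285. Paths through (4, 6): (paths (0, 0) → (4, 6)) × (paths (4, 6) → (10, 17)) = C(10, 4) · C(17, 6) = 210 · 12376 = 2598960. Avoidance count = 8436285 − 2598960 = 5837325.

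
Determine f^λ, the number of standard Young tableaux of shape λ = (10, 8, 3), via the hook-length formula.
# SYT of shape (10, 8, 3) = 7936110

Hook-length formula: f^λ = n! / Π hook(c), product over all cells c of the Young diagram. For λ = (10, 8, 3), n = 21 boxes. Hook lengths by row (left-to-right, top-to-bottom): [12, 11, 10, 8, 7, 6, 5, 4, 2, 1]; [9, 8, 7, 5, 4, 3, 2, 1]; [3, 2, 1]. Product of hooks = 6437781504000. So f^λ = 21! / 6437781504000 = 51090942171709440000 / 6437781504000 = 7936110.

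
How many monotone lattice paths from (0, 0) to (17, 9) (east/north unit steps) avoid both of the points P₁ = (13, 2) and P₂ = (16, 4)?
Number of paths = 3067130

Inclusion–exclusion. Total paths: C(26, 17) = 3124550. Through P₁: C(15, 13)·C(11, 4) = 34650. Through P₂: C(20, 16)·C(6, 1) = 29070. Since P₁ is strictly southwest of P₂, a monotone path through both must visit P₁ then P₂; paths through both = C(15, 13)·C(5, 3)·C(6, 1) = 6300. Avoid both = 3124550 − 34650 − 29070 + 6300 = 3067130.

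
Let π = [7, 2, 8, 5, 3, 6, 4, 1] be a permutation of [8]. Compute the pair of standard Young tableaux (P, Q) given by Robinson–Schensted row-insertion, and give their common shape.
P = [1, 3, 4] / [2, 6] / [5, 8] / [7];  Q = [1, 3, 6] / [2, 4] / [5, 7] / [8];  common shape = (3, 2, 2, 1)

Row-insert the values π_1, π_2, … into P one at a time, bumping the leftmost entry strictly greater than the inserted value down to the next row. The recording tableau Q records, in position (i, j), the step at which that cell was added to P.
  Insert 7 (step 1): P = [7];  Q = [1]
  Insert 2 (step 2): P = [2] / [7];  Q = [1] / [2]
  Insert 8 (step 3): P = [2, 8] / [7];  Q = [1, 3] / [2]
  Insert 5 (step 4): P = [2, 5] / [7, 8];  Q = [1, 3] / [2, 4]
  Insert 3 (step 5): P = [2, 3] / [5, 8] / [7];  Q = [1, 3] / [2, 4] / [5]
  Insert 6 (step 6): P = [2, 3, 6] / [5, 8] / [7];  Q = [1, 3, 6] / [2, 4] / [5]
  Insert 4 (step 7): P = [2, 3, 4] / [5, 6] / [7, 8];  Q = [1, 3, 6] / [2, 4] / [5, 7]
  Insert 1 (step 8): P = [1, 3, 4] / [2, 6] / [5, 8] / [7];  Q = [1, 3, 6] / [2, 4] / [5, 7] / [8]
Final shape: (3, 2, 2, 1).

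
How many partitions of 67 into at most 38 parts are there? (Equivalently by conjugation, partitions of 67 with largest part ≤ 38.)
p(67, parts ≤ 38) = 2661229

Use the recurrence p(n, m) = p(n, m−1) + p(n−m, m): either the largest part is < m (count p(n, m−1)) or the largest part is exactly m (remove one copy of m, count p(n−m, m)). With p(0, ·) = 1 this gives p(67, parts ≤ 38) = 2661229. (By conjugating Young diagrams, this also counts partitions of 67 into at most 38 parts.)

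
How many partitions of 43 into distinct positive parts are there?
q(43) = 1610

A partition into distinct parts is a strictly decreasing sequence summing to n. The recurrence d(n, m) = d(n, m−1) + d(n−m, m−1) (use part m at most once) with q(n) = d(n, n) gives q(43) = 1610. (Euler's theorem: # distinct-part partitions = # odd-part partitions.)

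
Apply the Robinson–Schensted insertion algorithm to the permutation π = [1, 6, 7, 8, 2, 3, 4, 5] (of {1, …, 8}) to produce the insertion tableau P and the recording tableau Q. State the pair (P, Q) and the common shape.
P = [1, 2, 3, 4, 5] / [6, 7, 8];  Q = [1, 2, 3, 4, 8] / [5, 6, 7];  common shape = (5, 3)

Row-insert the values π_1, π_2, … into P one at a time, bumping the leftmost entry strictly greater than the inserted value down to the next row. The recording tableau Q records, in position (i, j), the step at which that cell was added to P.
  Insert 1 (step 1): P = [1];  Q = [1]
  Insert 6 (step 2): P = [1, 6];  Q = [1, 2]
  Insert 7 (step 3): P = [1, 6, 7];  Q = [1, 2, 3]
  Insert 8 (step 4): P = [1, 6, 7, 8];  Q = [1, 2, 3, 4]
  Insert 2 (step 5): P = [1, 2, 7, 8] / [6];  Q = [1, 2, 3, 4] / [5]
  Insert 3 (step 6): P = [1, 2, 3, 8] / [6, 7];  Q = [1, 2, 3, 4] / [5, 6]
  Insert 4 (step 7): P = [1, 2, 3, 4] / [6, 7, 8];  Q = [1, 2, 3, 4] / [5, 6, 7]
  Insert 5 (step 8): P = [1, 2, 3, 4, 5] / [6, 7, 8];  Q = [1, 2, 3, 4, 8] / [5, 6, 7]
Final shape: (5, 3).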